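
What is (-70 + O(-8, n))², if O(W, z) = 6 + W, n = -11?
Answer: 5184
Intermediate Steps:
(-70 + O(-8, n))² = (-70 + (6 - 8))² = (-70 - 2)² = (-72)² = 5184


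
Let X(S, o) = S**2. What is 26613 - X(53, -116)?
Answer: 23804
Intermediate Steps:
26613 - X(53, -116) = 26613 - 1*53**2 = 26613 - 1*2809 = 26613 - 2809 = 23804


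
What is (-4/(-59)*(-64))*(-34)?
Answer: 8704/59 ≈ 147.53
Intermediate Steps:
(-4/(-59)*(-64))*(-34) = (-4*(-1/59)*(-64))*(-34) = ((4/59)*(-64))*(-34) = -256/59*(-34) = 8704/59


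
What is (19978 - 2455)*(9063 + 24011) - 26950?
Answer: 579528752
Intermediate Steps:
(19978 - 2455)*(9063 + 24011) - 26950 = 17523*33074 - 26950 = 579555702 - 26950 = 579528752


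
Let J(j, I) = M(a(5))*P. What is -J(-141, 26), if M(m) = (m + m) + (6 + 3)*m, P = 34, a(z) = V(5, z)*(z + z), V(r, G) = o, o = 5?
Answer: -18700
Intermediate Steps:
V(r, G) = 5
a(z) = 10*z (a(z) = 5*(z + z) = 5*(2*z) = 10*z)
M(m) = 11*m (M(m) = 2*m + 9*m = 11*m)
J(j, I) = 18700 (J(j, I) = (11*(10*5))*34 = (11*50)*34 = 550*34 = 18700)
-J(-141, 26) = -1*18700 = -18700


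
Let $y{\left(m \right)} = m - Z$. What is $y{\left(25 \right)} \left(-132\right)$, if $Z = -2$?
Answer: $-3564$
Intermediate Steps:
$y{\left(m \right)} = 2 + m$ ($y{\left(m \right)} = m - -2 = m + 2 = 2 + m$)
$y{\left(25 \right)} \left(-132\right) = \left(2 + 25\right) \left(-132\right) = 27 \left(-132\right) = -3564$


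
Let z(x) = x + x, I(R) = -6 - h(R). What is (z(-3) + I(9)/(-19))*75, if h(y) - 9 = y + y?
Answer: -6075/19 ≈ -319.74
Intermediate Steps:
h(y) = 9 + 2*y (h(y) = 9 + (y + y) = 9 + 2*y)
I(R) = -15 - 2*R (I(R) = -6 - (9 + 2*R) = -6 + (-9 - 2*R) = -15 - 2*R)
z(x) = 2*x
(z(-3) + I(9)/(-19))*75 = (2*(-3) + (-15 - 2*9)/(-19))*75 = (-6 + (-15 - 18)*(-1/19))*75 = (-6 - 33*(-1/19))*75 = (-6 + 33/19)*75 = -81/19*75 = -6075/19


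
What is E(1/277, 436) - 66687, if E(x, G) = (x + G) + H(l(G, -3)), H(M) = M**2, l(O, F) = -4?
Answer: -18347094/277 ≈ -66235.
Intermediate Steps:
E(x, G) = 16 + G + x (E(x, G) = (x + G) + (-4)**2 = (G + x) + 16 = 16 + G + x)
E(1/277, 436) - 66687 = (16 + 436 + 1/277) - 66687 = 125205/277 - 66687 = -18347094/277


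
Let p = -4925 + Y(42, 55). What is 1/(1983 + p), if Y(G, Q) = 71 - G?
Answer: -1/2913 ≈ -0.00034329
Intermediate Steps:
p = -4896 (p = -4925 + (71 - 1*42) = -4925 + (71 - 42) = -4925 + 29 = -4896)
1/(1983 + p) = 1/(1983 - 4896) = 1/(-2913) = -1/2913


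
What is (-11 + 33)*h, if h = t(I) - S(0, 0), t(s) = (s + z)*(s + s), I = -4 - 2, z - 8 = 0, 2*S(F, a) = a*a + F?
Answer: -528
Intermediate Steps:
S(F, a) = F/2 + a²/2 (S(F, a) = (a*a + F)/2 = (a² + F)/2 = (F + a²)/2 = F/2 + a²/2)
z = 8 (z = 8 + 0 = 8)
I = -6
t(s) = 2*s*(8 + s) (t(s) = (s + 8)*(s + s) = (8 + s)*(2*s) = 2*s*(8 + s))
h = -24 (h = 2*(-6)*(8 - 6) - ((½)*0 + (½)*0²) = 2*(-6)*2 - (0 + (½)*0) = -24 - (0 + 0) = -24 - 1*0 = -24 + 0 = -24)
(-11 + 33)*h = (-11 + 33)*(-24) = 22*(-24) = -528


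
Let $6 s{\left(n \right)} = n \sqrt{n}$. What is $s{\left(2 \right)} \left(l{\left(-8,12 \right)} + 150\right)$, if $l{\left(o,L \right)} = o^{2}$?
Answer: $\frac{214 \sqrt{2}}{3} \approx 100.88$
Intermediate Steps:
$s{\left(n \right)} = \frac{n^{\frac{3}{2}}}{6}$ ($s{\left(n \right)} = \frac{n \sqrt{n}}{6} = \frac{n^{\frac{3}{2}}}{6}$)
$s{\left(2 \right)} \left(l{\left(-8,12 \right)} + 150\right) = \frac{2^{\frac{3}{2}}}{6} \left(\left(-8\right)^{2} + 150\right) = \frac{2 \sqrt{2}}{6} \left(64 + 150\right) = \frac{\sqrt{2}}{3} \cdot 214 = \frac{214 \sqrt{2}}{3}$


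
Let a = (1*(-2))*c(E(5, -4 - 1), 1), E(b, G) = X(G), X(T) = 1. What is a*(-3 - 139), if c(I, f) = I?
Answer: 284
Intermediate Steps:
E(b, G) = 1
a = -2 (a = (1*(-2))*1 = -2*1 = -2)
a*(-3 - 139) = -2*(-3 - 139) = -2*(-142) = 284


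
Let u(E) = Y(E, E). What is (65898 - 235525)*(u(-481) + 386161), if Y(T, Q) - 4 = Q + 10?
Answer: -65424116138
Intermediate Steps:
Y(T, Q) = 14 + Q (Y(T, Q) = 4 + (Q + 10) = 4 + (10 + Q) = 14 + Q)
u(E) = 14 + E
(65898 - 235525)*(u(-481) + 386161) = (65898 - 235525)*((14 - 481) + 386161) = -169627*(-467 + 386161) = -169627*385694 = -65424116138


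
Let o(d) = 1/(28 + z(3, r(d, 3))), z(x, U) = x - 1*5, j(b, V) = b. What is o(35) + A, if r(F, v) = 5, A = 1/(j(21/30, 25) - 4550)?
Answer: 45233/1182818 ≈ 0.038242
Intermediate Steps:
A = -10/45493 (A = 1/(21/30 - 4550) = 1/(21*(1/30) - 4550) = 1/(7/10 - 4550) = 1/(-45493/10) = -10/45493 ≈ -0.00021981)
z(x, U) = -5 + x (z(x, U) = x - 5 = -5 + x)
o(d) = 1/26 (o(d) = 1/(28 + (-5 + 3)) = 1/(28 - 2) = 1/26)
o(35) + A = 1/26 - 10/45493 = 45233/1182818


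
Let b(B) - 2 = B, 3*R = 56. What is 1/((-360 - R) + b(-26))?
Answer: -3/1208 ≈ -0.0024834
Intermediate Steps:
R = 56/3 (R = (⅓)*56 = 56/3 ≈ 18.667)
b(B) = 2 + B
1/((-360 - R) + b(-26)) = 1/((-360 - 1*56/3) + (2 - 26)) = 1/((-360 - 56/3) - 24) = 1/(-1136/3 - 24) = 1/(-1208/3) = -3/1208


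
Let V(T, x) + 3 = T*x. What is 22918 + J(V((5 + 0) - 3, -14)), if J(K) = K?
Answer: 22887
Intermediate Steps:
V(T, x) = -3 + T*x
22918 + J(V((5 + 0) - 3, -14)) = 22918 + (-3 + ((5 + 0) - 3)*(-14)) = 22918 + (-3 + (5 - 3)*(-14)) = 22918 + (-3 + 2*(-14)) = 22918 + (-3 - 28) = 22918 - 31 = 22887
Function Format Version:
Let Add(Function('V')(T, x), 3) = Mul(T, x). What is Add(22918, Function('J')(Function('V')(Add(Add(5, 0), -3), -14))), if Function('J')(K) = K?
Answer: 22887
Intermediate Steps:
Function('V')(T, x) = Add(-3, Mul(T, x))
Add(22918, Function('J')(Function('V')(Add(Add(5, 0), -3), -14))) = Add(22918, Add(-3, Mul(Add(Add(5, 0), -3), -14))) = Add(22918, Add(-3, Mul(Add(5, -3), -14))) = Add(22918, Add(-3, Mul(2, -14))) = Add(22918, Add(-3, -28)) = Add(22918, -31) = 22887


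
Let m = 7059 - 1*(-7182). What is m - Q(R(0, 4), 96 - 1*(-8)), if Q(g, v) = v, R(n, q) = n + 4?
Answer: 14137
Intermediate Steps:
R(n, q) = 4 + n
m = 14241 (m = 7059 + 7182 = 14241)
m - Q(R(0, 4), 96 - 1*(-8)) = 14241 - (96 - 1*(-8)) = 14241 - (96 + 8) = 14241 - 1*104 = 14241 - 104 = 14137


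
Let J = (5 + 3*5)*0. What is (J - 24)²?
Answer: 576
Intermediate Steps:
J = 0 (J = (5 + 15)*0 = 20*0 = 0)
(J - 24)² = (0 - 24)² = (-24)² = 576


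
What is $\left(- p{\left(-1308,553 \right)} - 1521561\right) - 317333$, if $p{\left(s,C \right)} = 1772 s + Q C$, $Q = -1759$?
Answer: $1451609$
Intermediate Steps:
$p{\left(s,C \right)} = - 1759 C + 1772 s$ ($p{\left(s,C \right)} = 1772 s - 1759 C = - 1759 C + 1772 s$)
$\left(- p{\left(-1308,553 \right)} - 1521561\right) - 317333 = \left(- (\left(-1759\right) 553 + 1772 \left(-1308\right)) - 1521561\right) - 317333 = \left(- (-972727 - 2317776) - 1521561\right) - 317333 = \left(\left(-1\right) \left(-3290503\right) - 1521561\right) - 317333 = \left(3290503 - 1521561\right) - 317333 = 1768942 - 317333 = 1451609$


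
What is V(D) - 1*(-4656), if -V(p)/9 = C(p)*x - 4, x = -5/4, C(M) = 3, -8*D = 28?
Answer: 18903/4 ≈ 4725.8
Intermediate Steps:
D = -7/2 (D = -⅛*28 = -7/2 ≈ -3.5000)
x = -5/4 (x = -5*¼ = -5/4 ≈ -1.2500)
V(p) = 279/4 (V(p) = -9*(3*(-5/4) - 4) = -9*(-15/4 - 4) = -9*(-31/4) = 279/4)
V(D) - 1*(-4656) = 279/4 - 1*(-4656) = 279/4 + 4656 = 18903/4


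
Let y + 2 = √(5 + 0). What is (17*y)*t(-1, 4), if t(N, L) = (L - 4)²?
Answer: 0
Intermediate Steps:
t(N, L) = (-4 + L)²
y = -2 + √5 (y = -2 + √(5 + 0) = -2 + √5 ≈ 0.23607)
(17*y)*t(-1, 4) = (17*(-2 + √5))*(-4 + 4)² = (-34 + 17*√5)*0² = (-34 + 17*√5)*0 = 0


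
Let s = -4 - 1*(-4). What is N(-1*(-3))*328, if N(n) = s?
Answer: 0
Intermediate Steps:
s = 0 (s = -4 + 4 = 0)
N(n) = 0
N(-1*(-3))*328 = 0*328 = 0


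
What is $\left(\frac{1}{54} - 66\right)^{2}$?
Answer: $\frac{12694969}{2916} \approx 4353.6$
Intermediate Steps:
$\left(\frac{1}{54} - 66\right)^{2} = \left(- \frac{3563}{54}\right)^{2} = \frac{12694969}{2916}$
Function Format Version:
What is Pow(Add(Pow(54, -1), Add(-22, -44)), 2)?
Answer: Rational(12694969, 2916) ≈ 4353.6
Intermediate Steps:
Pow(Add(Pow(54, -1), Add(-22, -44)), 2) = Pow(Add(Rational(1, 54), -66), 2) = Pow(Rational(-3563, 54), 2) = Rational(12694969, 2916)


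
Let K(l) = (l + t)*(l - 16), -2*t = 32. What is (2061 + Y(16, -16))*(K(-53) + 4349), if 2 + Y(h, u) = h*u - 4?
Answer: 16388890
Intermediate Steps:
t = -16 (t = -½*32 = -16)
Y(h, u) = -6 + h*u (Y(h, u) = -2 + (h*u - 4) = -2 + (-4 + h*u) = -6 + h*u)
K(l) = (-16 + l)² (K(l) = (l - 16)*(l - 16) = (-16 + l)*(-16 + l) = (-16 + l)²)
(2061 + Y(16, -16))*(K(-53) + 4349) = (2061 + (-6 + 16*(-16)))*((256 + (-53)² - 32*(-53)) + 4349) = (2061 + (-6 - 256))*((256 + 2809 + 1696) + 4349) = (2061 - 262)*(4761 + 4349) = 1799*9110 = 16388890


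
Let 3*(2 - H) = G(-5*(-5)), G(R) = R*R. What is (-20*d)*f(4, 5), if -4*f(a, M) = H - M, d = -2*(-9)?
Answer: -19020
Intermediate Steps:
d = 18
G(R) = R²
H = -619/3 (H = 2 - (-5*(-5))²/3 = 2 - ⅓*25² = 2 - ⅓*625 = 2 - 625/3 = -619/3 ≈ -206.33)
f(a, M) = 619/12 + M/4 (f(a, M) = -(-619/3 - M)/4 = 619/12 + M/4)
(-20*d)*f(4, 5) = (-20*18)*(619/12 + (¼)*5) = -360*(619/12 + 5/4) = -360*317/6 = -19020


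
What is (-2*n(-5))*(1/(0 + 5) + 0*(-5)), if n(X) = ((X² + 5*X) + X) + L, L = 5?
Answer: 0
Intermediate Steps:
n(X) = 5 + X² + 6*X (n(X) = ((X² + 5*X) + X) + 5 = (X² + 6*X) + 5 = 5 + X² + 6*X)
(-2*n(-5))*(1/(0 + 5) + 0*(-5)) = (-2*(5 + (-5)² + 6*(-5)))*(1/(0 + 5) + 0*(-5)) = (-2*(5 + 25 - 30))*(1/5 + 0) = (-2*0)*(⅕ + 0) = 0*(⅕) = 0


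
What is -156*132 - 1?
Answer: -20593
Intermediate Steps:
-156*132 - 1 = -20592 - 1 = -20593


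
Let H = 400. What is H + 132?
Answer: 532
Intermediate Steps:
H + 132 = 400 + 132 = 532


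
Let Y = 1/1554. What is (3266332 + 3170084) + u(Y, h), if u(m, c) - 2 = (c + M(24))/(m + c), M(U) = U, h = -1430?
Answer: 14303132556466/2222219 ≈ 6.4364e+6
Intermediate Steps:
Y = 1/1554 ≈ 0.00064350
u(m, c) = 2 + (24 + c)/(c + m) (u(m, c) = 2 + (c + 24)/(m + c) = 2 + (24 + c)/(c + m))
(3266332 + 3170084) + u(Y, h) = (3266332 + 3170084) + (24 + 2*(1/1554) + 3*(-1430))/(-1430 + 1/1554) = 6436416 + (24 + 1/777 - 4290)/(-2222219/1554) = 6436416 - 1554/2222219*(-3314681/777) = 6436416 + 6629362/2222219 = 14303132556466/2222219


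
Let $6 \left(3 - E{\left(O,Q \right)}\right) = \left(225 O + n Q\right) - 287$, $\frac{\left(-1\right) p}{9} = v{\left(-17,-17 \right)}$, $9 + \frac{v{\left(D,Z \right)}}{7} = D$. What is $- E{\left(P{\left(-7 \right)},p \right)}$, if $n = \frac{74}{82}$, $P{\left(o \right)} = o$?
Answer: $- \frac{8237}{123} \approx -66.968$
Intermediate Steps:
$v{\left(D,Z \right)} = -63 + 7 D$
$n = \frac{37}{41}$ ($n = 74 \cdot \frac{1}{82} = \frac{37}{41} \approx 0.90244$)
$p = 1638$ ($p = - 9 \left(-63 + 7 \left(-17\right)\right) = - 9 \left(-63 - 119\right) = \left(-9\right) \left(-182\right) = 1638$)
$E{\left(O,Q \right)} = \frac{305}{6} - \frac{75 O}{2} - \frac{37 Q}{246}$ ($E{\left(O,Q \right)} = 3 - \frac{\left(225 O + \frac{37 Q}{41}\right) - 287}{6} = 3 - \frac{-287 + 225 O + \frac{37 Q}{41}}{6} = 3 - \left(- \frac{287}{6} + \frac{37 Q}{246} + \frac{75 O}{2}\right) = \frac{305}{6} - \frac{75 O}{2} - \frac{37 Q}{246}$)
$- E{\left(P{\left(-7 \right)},p \right)} = - (\frac{305}{6} - - \frac{525}{2} - \frac{10101}{41}) = - (\frac{305}{6} + \frac{525}{2} - \frac{10101}{41}) = \left(-1\right) \frac{8237}{123} = - \frac{8237}{123}$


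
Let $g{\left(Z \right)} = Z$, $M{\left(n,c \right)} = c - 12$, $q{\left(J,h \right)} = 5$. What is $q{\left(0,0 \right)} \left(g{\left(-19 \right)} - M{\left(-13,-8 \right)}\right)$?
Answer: $5$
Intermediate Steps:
$M{\left(n,c \right)} = -12 + c$ ($M{\left(n,c \right)} = c - 12 = -12 + c$)
$q{\left(0,0 \right)} \left(g{\left(-19 \right)} - M{\left(-13,-8 \right)}\right) = 5 \left(-19 - \left(-12 - 8\right)\right) = 5 \left(-19 - -20\right) = 5 \left(-19 + 20\right) = 5 \cdot 1 = 5$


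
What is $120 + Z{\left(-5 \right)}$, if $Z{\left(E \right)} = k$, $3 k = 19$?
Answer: $\frac{379}{3} \approx 126.33$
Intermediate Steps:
$k = \frac{19}{3}$ ($k = \frac{1}{3} \cdot 19 = \frac{19}{3} \approx 6.3333$)
$Z{\left(E \right)} = \frac{19}{3}$
$120 + Z{\left(-5 \right)} = 120 + \frac{19}{3} = \frac{379}{3}$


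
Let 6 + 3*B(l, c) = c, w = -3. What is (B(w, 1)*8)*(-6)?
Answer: 80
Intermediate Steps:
B(l, c) = -2 + c/3
(B(w, 1)*8)*(-6) = ((-2 + (⅓)*1)*8)*(-6) = ((-2 + ⅓)*8)*(-6) = -5/3*8*(-6) = -40/3*(-6) = 80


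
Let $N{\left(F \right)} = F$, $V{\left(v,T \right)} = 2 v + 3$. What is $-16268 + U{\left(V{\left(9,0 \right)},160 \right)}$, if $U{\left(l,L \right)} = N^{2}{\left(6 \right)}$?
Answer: $-16232$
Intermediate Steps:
$V{\left(v,T \right)} = 3 + 2 v$
$U{\left(l,L \right)} = 36$ ($U{\left(l,L \right)} = 6^{2} = 36$)
$-16268 + U{\left(V{\left(9,0 \right)},160 \right)} = -16268 + 36 = -16232$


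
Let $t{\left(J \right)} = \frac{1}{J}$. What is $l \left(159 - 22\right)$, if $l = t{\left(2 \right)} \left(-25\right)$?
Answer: $- \frac{3425}{2} \approx -1712.5$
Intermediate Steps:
$l = - \frac{25}{2}$ ($l = \frac{1}{2} \left(-25\right) = - \frac{25}{2} \approx -12.5$)
$l \left(159 - 22\right) = - \frac{25 \left(159 - 22\right)}{2} = \left(- \frac{25}{2}\right) 137 = - \frac{3425}{2}$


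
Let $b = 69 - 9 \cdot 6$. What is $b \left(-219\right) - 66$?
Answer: $-3351$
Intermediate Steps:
$b = 15$ ($b = 69 - 54 = 15$)
$b \left(-219\right) - 66 = 15 \left(-219\right) - 66 = -3285 - 66 = -3351$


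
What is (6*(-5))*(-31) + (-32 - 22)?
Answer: 876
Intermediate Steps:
(6*(-5))*(-31) + (-32 - 22) = -30*(-31) - 54 = 930 - 54 = 876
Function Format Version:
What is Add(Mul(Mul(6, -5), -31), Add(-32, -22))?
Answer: 876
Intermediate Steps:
Add(Mul(Mul(6, -5), -31), Add(-32, -22)) = Add(Mul(-30, -31), -54) = Add(930, -54) = 876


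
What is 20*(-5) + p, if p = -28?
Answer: -128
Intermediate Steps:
20*(-5) + p = 20*(-5) - 28 = -100 - 28 = -128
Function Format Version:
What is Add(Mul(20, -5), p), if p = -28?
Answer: -128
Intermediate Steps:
Add(Mul(20, -5), p) = Add(Mul(20, -5), -28) = Add(-100, -28) = -128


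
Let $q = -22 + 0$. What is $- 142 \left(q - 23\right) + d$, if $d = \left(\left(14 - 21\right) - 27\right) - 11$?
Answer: $6345$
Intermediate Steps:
$d = -45$ ($d = \left(-7 - 27\right) - 11 = -34 - 11 = -45$)
$q = -22$
$- 142 \left(q - 23\right) + d = - 142 \left(-22 - 23\right) - 45 = \left(-142\right) \left(-45\right) - 45 = 6390 - 45 = 6345$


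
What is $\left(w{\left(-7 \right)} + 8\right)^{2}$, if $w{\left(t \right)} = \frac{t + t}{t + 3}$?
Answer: $\frac{529}{4} \approx 132.25$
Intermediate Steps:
$w{\left(t \right)} = \frac{2 t}{3 + t}$
$\left(w{\left(-7 \right)} + 8\right)^{2} = \left(2 \left(-7\right) \frac{1}{3 - 7} + 8\right)^{2} = \left(2 \left(-7\right) \frac{1}{-4} + 8\right)^{2} = \left(2 \left(-7\right) \left(- \frac{1}{4}\right) + 8\right)^{2} = \left(\frac{7}{2} + 8\right)^{2} = \left(\frac{23}{2}\right)^{2} = \frac{529}{4}$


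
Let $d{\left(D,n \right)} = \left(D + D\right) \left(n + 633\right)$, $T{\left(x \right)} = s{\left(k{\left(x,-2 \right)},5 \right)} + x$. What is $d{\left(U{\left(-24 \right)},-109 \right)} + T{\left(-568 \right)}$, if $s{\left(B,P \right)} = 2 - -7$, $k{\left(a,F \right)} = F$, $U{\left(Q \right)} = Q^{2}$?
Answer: $603089$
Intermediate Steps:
$s{\left(B,P \right)} = 9$ ($s{\left(B,P \right)} = 2 + 7 = 9$)
$T{\left(x \right)} = 9 + x$
$d{\left(D,n \right)} = 2 D \left(633 + n\right)$
$d{\left(U{\left(-24 \right)},-109 \right)} + T{\left(-568 \right)} = 2 \left(-24\right)^{2} \left(633 - 109\right) + \left(9 - 568\right) = 2 \cdot 576 \cdot 524 - 559 = 603648 - 559 = 603089$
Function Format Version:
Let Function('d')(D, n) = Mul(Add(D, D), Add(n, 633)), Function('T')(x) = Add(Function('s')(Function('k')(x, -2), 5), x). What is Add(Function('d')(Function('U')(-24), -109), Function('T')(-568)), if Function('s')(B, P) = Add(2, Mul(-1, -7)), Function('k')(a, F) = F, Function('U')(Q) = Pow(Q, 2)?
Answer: 603089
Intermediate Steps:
Function('s')(B, P) = 9 (Function('s')(B, P) = Add(2, 7) = 9)
Function('T')(x) = Add(9, x)
Function('d')(D, n) = Mul(2, D, Add(633, n)) (Function('d')(D, n) = Mul(Mul(2, D), Add(633, n)) = Mul(2, D, Add(633, n)))
Add(Function('d')(Function('U')(-24), -109), Function('T')(-568)) = Add(Mul(2, Pow(-24, 2), Add(633, -109)), Add(9, -568)) = Add(Mul(2, 576, 524), -559) = Add(603648, -559) = 603089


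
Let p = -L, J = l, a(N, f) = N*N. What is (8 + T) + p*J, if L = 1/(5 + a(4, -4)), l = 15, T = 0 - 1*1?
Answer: 44/7 ≈ 6.2857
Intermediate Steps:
T = -1 (T = 0 - 1 = -1)
a(N, f) = N²
J = 15
L = 1/21 (L = 1/(5 + 4²) = 1/(5 + 16) = 1/21 ≈ 0.047619)
p = -1/21 (p = -1*1/21 = -1/21 ≈ -0.047619)
(8 + T) + p*J = (8 - 1) - 1/21*15 = 7 - 5/7 = 44/7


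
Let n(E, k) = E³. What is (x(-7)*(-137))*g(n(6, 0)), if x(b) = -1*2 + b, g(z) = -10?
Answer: -12330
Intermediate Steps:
x(b) = -2 + b
(x(-7)*(-137))*g(n(6, 0)) = ((-2 - 7)*(-137))*(-10) = -9*(-137)*(-10) = 1233*(-10) = -12330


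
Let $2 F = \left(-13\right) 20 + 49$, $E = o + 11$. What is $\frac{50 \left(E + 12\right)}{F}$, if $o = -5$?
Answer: $- \frac{1800}{211} \approx -8.5308$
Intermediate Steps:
$E = 6$ ($E = -5 + 11 = 6$)
$F = - \frac{211}{2}$ ($F = \frac{\left(-13\right) 20 + 49}{2} = \frac{-260 + 49}{2} = \frac{1}{2} \left(-211\right) = - \frac{211}{2} \approx -105.5$)
$\frac{50 \left(E + 12\right)}{F} = \frac{50 \left(6 + 12\right)}{- \frac{211}{2}} = 50 \cdot 18 \left(- \frac{2}{211}\right) = 900 \left(- \frac{2}{211}\right) = - \frac{1800}{211}$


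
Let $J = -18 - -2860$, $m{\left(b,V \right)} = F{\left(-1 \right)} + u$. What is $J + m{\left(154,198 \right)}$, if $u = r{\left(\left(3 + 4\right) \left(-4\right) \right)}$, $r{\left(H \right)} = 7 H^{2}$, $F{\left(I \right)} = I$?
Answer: $8329$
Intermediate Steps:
$u = 5488$ ($u = 7 \left(\left(3 + 4\right) \left(-4\right)\right)^{2} = 7 \left(7 \left(-4\right)\right)^{2} = 7 \left(-28\right)^{2} = 7 \cdot 784 = 5488$)
$m{\left(b,V \right)} = 5487$ ($m{\left(b,V \right)} = -1 + 5488 = 5487$)
$J = 2842$ ($J = -18 + 2860 = 2842$)
$J + m{\left(154,198 \right)} = 2842 + 5487 = 8329$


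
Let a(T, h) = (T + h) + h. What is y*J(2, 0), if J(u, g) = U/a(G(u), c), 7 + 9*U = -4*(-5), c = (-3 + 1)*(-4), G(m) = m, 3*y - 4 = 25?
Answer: 377/486 ≈ 0.77572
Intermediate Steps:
y = 29/3 (y = 4/3 + (⅓)*25 = 4/3 + 25/3 = 29/3 ≈ 9.6667)
c = 8 (c = -2*(-4) = 8)
a(T, h) = T + 2*h
U = 13/9 (U = -7/9 + (-4*(-5))/9 = -7/9 + (⅑)*20 = -7/9 + 20/9 = 13/9 ≈ 1.4444)
J(u, g) = 13/(9*(16 + u)) (J(u, g) = 13/(9*(u + 2*8)) = 13/(9*(u + 16)) = 13/(9*(16 + u)))
y*J(2, 0) = 29*(13/(9*(16 + 2)))/3 = 29*((13/9)/18)/3 = 29*((13/9)*(1/18))/3 = (29/3)*(13/162) = 377/486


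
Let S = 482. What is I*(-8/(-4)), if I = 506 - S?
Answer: 48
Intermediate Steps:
I = 24 (I = 506 - 1*482 = 506 - 482 = 24)
I*(-8/(-4)) = 24*(-8/(-4)) = 24*(-8*(-¼)) = 24*2 = 48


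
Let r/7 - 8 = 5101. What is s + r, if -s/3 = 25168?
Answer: -39741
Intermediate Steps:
s = -75504 (s = -3*25168 = -75504)
r = 35763 (r = 56 + 7*5101 = 56 + 35707 = 35763)
s + r = -75504 + 35763 = -39741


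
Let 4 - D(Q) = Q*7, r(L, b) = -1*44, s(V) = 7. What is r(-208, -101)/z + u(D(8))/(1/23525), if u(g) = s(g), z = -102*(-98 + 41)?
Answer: 478710203/2907 ≈ 1.6468e+5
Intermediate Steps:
r(L, b) = -44
D(Q) = 4 - 7*Q (D(Q) = 4 - Q*7 = 4 - 7*Q)
z = 5814 (z = -102*(-57) = 5814)
u(g) = 7
r(-208, -101)/z + u(D(8))/(1/23525) = -44/5814 + 7/(1/23525) = -44*1/5814 + 7/(1/23525) = -22/2907 + 7*23525 = -22/2907 + 164675 = 478710203/2907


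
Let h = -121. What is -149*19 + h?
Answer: -2952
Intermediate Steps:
-149*19 + h = -149*19 - 121 = -2831 - 121 = -2952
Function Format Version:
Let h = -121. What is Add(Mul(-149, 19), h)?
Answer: -2952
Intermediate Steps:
Add(Mul(-149, 19), h) = Add(Mul(-149, 19), -121) = Add(-2831, -121) = -2952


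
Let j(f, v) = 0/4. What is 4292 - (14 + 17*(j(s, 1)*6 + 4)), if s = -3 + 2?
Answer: 4210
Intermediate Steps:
s = -1
j(f, v) = 0 (j(f, v) = 0*(1/4) = 0)
4292 - (14 + 17*(j(s, 1)*6 + 4)) = 4292 - (14 + 17*(0*6 + 4)) = 4292 - (14 + 17*(0 + 4)) = 4292 - (14 + 17*4) = 4292 - (14 + 68) = 4292 - 1*82 = 4292 - 82 = 4210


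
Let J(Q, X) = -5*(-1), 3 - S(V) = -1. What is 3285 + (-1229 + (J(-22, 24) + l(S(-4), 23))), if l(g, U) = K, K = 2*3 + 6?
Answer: 2073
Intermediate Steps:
S(V) = 4 (S(V) = 3 - 1*(-1) = 3 + 1 = 4)
K = 12 (K = 6 + 6 = 12)
l(g, U) = 12
J(Q, X) = 5
3285 + (-1229 + (J(-22, 24) + l(S(-4), 23))) = 3285 + (-1229 + (5 + 12)) = 3285 + (-1229 + 17) = 3285 - 1212 = 2073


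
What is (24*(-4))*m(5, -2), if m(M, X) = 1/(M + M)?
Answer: -48/5 ≈ -9.6000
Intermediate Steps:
m(M, X) = 1/(2*M)
(24*(-4))*m(5, -2) = (24*(-4))*((½)/5) = -48/5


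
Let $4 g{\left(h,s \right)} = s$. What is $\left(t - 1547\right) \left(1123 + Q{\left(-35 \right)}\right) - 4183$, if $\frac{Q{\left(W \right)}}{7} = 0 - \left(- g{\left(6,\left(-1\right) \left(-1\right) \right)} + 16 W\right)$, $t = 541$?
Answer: $- \frac{10158403}{2} \approx -5.0792 \cdot 10^{6}$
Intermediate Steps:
$g{\left(h,s \right)} = \frac{s}{4}$
$Q{\left(W \right)} = \frac{7}{4} - 112 W$ ($Q{\left(W \right)} = 7 \left(0 - \left(16 W - \left(- \frac{1}{4}\right) \left(-1\right)\right)\right) = 7 \left(0 - \left(- \frac{1}{4} + 16 W\right)\right) = 7 \left(\frac{1}{4} - 16 W\right) = \frac{7}{4} - 112 W$)
$\left(t - 1547\right) \left(1123 + Q{\left(-35 \right)}\right) - 4183 = \left(541 - 1547\right) \left(1123 + \left(\frac{7}{4} - -3920\right)\right) - 4183 = - 1006 \left(1123 + \left(\frac{7}{4} + 3920\right)\right) - 4183 = - 1006 \left(1123 + \frac{15687}{4}\right) - 4183 = \left(-1006\right) \frac{20179}{4} - 4183 = - \frac{10150037}{2} - 4183 = - \frac{10158403}{2}$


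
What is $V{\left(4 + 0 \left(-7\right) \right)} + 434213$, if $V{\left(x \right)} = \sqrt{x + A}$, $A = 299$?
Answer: $434213 + \sqrt{303} \approx 4.3423 \cdot 10^{5}$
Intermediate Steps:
$V{\left(x \right)} = \sqrt{299 + x}$ ($V{\left(x \right)} = \sqrt{x + 299} = \sqrt{299 + x}$)
$V{\left(4 + 0 \left(-7\right) \right)} + 434213 = \sqrt{299 + \left(4 + 0 \left(-7\right)\right)} + 434213 = \sqrt{299 + \left(4 + 0\right)} + 434213 = \sqrt{299 + 4} + 434213 = \sqrt{303} + 434213 = 434213 + \sqrt{303}$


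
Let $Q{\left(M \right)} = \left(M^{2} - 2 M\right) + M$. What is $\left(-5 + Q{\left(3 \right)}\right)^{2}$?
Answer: $1$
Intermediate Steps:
$Q{\left(M \right)} = M^{2} - M$
$\left(-5 + Q{\left(3 \right)}\right)^{2} = \left(-5 + 3 \left(-1 + 3\right)\right)^{2} = \left(-5 + 3 \cdot 2\right)^{2} = \left(-5 + 6\right)^{2} = 1^{2} = 1$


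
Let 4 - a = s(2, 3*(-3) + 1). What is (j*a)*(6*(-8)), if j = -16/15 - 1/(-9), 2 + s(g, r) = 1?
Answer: 688/3 ≈ 229.33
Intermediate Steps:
s(g, r) = -1 (s(g, r) = -2 + 1 = -1)
a = 5 (a = 4 - 1*(-1) = 4 + 1 = 5)
j = -43/45 (j = -16*1/15 - 1*(-⅑) = -16/15 + ⅑ = -43/45 ≈ -0.95556)
(j*a)*(6*(-8)) = (-43/45*5)*(6*(-8)) = -43/9*(-48) = 688/3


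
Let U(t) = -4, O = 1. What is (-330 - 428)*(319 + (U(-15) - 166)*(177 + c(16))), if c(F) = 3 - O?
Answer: 22824138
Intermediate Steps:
c(F) = 2 (c(F) = 3 - 1*1 = 3 - 1 = 2)
(-330 - 428)*(319 + (U(-15) - 166)*(177 + c(16))) = (-330 - 428)*(319 + (-4 - 166)*(177 + 2)) = -758*(319 - 170*179) = -758*(319 - 30430) = -758*(-30111) = 22824138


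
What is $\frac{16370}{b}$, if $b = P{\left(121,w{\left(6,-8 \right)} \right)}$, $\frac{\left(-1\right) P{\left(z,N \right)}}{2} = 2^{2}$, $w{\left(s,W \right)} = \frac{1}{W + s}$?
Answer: $- \frac{8185}{4} \approx -2046.3$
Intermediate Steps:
$P{\left(z,N \right)} = -8$ ($P{\left(z,N \right)} = - 2 \cdot 2^{2} = \left(-2\right) 4 = -8$)
$b = -8$
$\frac{16370}{b} = \frac{16370}{-8} = 16370 \left(- \frac{1}{8}\right) = - \frac{8185}{4}$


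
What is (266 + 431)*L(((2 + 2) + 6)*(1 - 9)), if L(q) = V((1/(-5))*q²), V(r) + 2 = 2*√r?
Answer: -1394 + 22304*I*√5 ≈ -1394.0 + 49873.0*I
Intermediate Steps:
V(r) = -2 + 2*√r
L(q) = -2 + 2*√5*√(-q²)/5 (L(q) = -2 + 2*√((1/(-5))*q²) = -2 + 2*√((1*(-⅕))*q²) = -2 + 2*√(-q²/5) = -2 + 2*(√5*√(-q²)/5) = -2 + 2*√5*√(-q²)/5)
(266 + 431)*L(((2 + 2) + 6)*(1 - 9)) = (266 + 431)*(-2 + 2*√5*√(-(((2 + 2) + 6)*(1 - 9))²)/5) = 697*(-2 + 2*√5*√(-((4 + 6)*(-8))²)/5) = 697*(-2 + 2*√5*√(-(10*(-8))²)/5) = 697*(-2 + 2*√5*√(-1*(-80)²)/5) = 697*(-2 + 2*√5*√(-1*6400)/5) = 697*(-2 + 2*√5*√(-6400)/5) = 697*(-2 + 2*√5*(80*I)/5) = 697*(-2 + 32*I*√5) = -1394 + 22304*I*√5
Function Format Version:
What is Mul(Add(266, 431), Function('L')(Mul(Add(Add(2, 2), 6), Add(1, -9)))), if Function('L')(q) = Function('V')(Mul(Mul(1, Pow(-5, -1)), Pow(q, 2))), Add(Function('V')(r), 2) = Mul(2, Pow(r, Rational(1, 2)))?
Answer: Add(-1394, Mul(22304, I, Pow(5, Rational(1, 2)))) ≈ Add(-1394.0, Mul(49873., I))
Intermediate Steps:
Function('V')(r) = Add(-2, Mul(2, Pow(r, Rational(1, 2))))
Function('L')(q) = Add(-2, Mul(Rational(2, 5), Pow(5, Rational(1, 2)), Pow(Mul(-1, Pow(q, 2)), Rational(1, 2)))) (Function('L')(q) = Add(-2, Mul(2, Pow(Mul(Mul(1, Pow(-5, -1)), Pow(q, 2)), Rational(1, 2)))) = Add(-2, Mul(2, Pow(Mul(Mul(1, Rational(-1, 5)), Pow(q, 2)), Rational(1, 2)))) = Add(-2, Mul(2, Pow(Mul(Rational(-1, 5), Pow(q, 2)), Rational(1, 2)))) = Add(-2, Mul(2, Mul(Rational(1, 5), Pow(5, Rational(1, 2)), Pow(Mul(-1, Pow(q, 2)), Rational(1, 2))))) = Add(-2, Mul(Rational(2, 5), Pow(5, Rational(1, 2)), Pow(Mul(-1, Pow(q, 2)), Rational(1, 2)))))
Mul(Add(266, 431), Function('L')(Mul(Add(Add(2, 2), 6), Add(1, -9)))) = Mul(Add(266, 431), Add(-2, Mul(Rational(2, 5), Pow(5, Rational(1, 2)), Pow(Mul(-1, Pow(Mul(Add(Add(2, 2), 6), Add(1, -9)), 2)), Rational(1, 2))))) = Mul(697, Add(-2, Mul(Rational(2, 5), Pow(5, Rational(1, 2)), Pow(Mul(-1, Pow(Mul(Add(4, 6), -8), 2)), Rational(1, 2))))) = Mul(697, Add(-2, Mul(Rational(2, 5), Pow(5, Rational(1, 2)), Pow(Mul(-1, Pow(Mul(10, -8), 2)), Rational(1, 2))))) = Mul(697, Add(-2, Mul(Rational(2, 5), Pow(5, Rational(1, 2)), Pow(Mul(-1, Pow(-80, 2)), Rational(1, 2))))) = Mul(697, Add(-2, Mul(Rational(2, 5), Pow(5, Rational(1, 2)), Pow(Mul(-1, 6400), Rational(1, 2))))) = Mul(697, Add(-2, Mul(Rational(2, 5), Pow(5, Rational(1, 2)), Pow(-6400, Rational(1, 2))))) = Mul(697, Add(-2, Mul(Rational(2, 5), Pow(5, Rational(1, 2)), Mul(80, I)))) = Mul(697, Add(-2, Mul(32, I, Pow(5, Rational(1, 2))))) = Add(-1394, Mul(22304, I, Pow(5, Rational(1, 2))))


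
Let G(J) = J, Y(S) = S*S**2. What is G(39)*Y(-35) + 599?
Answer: -1671526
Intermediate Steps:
Y(S) = S**3
G(39)*Y(-35) + 599 = 39*(-35)**3 + 599 = 39*(-42875) + 599 = -1672125 + 599 = -1671526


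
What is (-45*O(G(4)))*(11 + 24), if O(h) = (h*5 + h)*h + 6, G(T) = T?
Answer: -160650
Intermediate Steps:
O(h) = 6 + 6*h² (O(h) = (5*h + h)*h + 6 = (6*h)*h + 6 = 6*h² + 6 = 6 + 6*h²)
(-45*O(G(4)))*(11 + 24) = (-45*(6 + 6*4²))*(11 + 24) = -45*(6 + 6*16)*35 = -45*(6 + 96)*35 = -45*102*35 = -4590*35 = -160650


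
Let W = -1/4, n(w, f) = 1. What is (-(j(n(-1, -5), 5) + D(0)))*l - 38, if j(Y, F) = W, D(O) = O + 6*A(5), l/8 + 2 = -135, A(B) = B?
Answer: 32568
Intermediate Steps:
l = -1096 (l = -16 + 8*(-135) = -16 - 1080 = -1096)
W = -¼ (W = -1*¼ = -¼ ≈ -0.25000)
D(O) = 30 + O (D(O) = O + 6*5 = O + 30 = 30 + O)
j(Y, F) = -¼
(-(j(n(-1, -5), 5) + D(0)))*l - 38 = -(-¼ + (30 + 0))*(-1096) - 38 = -(-¼ + 30)*(-1096) - 38 = -1*119/4*(-1096) - 38 = -119/4*(-1096) - 38 = 32606 - 38 = 32568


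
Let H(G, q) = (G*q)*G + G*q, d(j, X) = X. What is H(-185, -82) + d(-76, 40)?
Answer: -2791240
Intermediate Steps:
H(G, q) = G*q + q*G² (H(G, q) = q*G² + G*q = G*q + q*G²)
H(-185, -82) + d(-76, 40) = -185*(-82)*(1 - 185) + 40 = -185*(-82)*(-184) + 40 = -2791280 + 40 = -2791240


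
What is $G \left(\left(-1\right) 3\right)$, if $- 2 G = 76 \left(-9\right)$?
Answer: $-1026$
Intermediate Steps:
$G = 342$ ($G = - \frac{76 \left(-9\right)}{2} = \left(- \frac{1}{2}\right) \left(-684\right) = 342$)
$G \left(\left(-1\right) 3\right) = 342 \left(\left(-1\right) 3\right) = 342 \left(-3\right) = -1026$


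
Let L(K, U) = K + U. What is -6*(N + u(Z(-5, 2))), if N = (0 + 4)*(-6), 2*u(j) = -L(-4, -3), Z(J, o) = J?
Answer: 123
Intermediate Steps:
u(j) = 7/2 (u(j) = (-(-4 - 3))/2 = (-1*(-7))/2 = (½)*7 = 7/2)
N = -24 (N = 4*(-6) = -24)
-6*(N + u(Z(-5, 2))) = -6*(-24 + 7/2) = -6*(-41/2) = 123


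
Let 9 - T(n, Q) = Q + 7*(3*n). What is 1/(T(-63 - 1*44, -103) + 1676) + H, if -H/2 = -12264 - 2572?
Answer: 119726521/4035 ≈ 29672.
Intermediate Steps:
T(n, Q) = 9 - Q - 21*n (T(n, Q) = 9 - (Q + 7*(3*n)) = 9 - (Q + 21*n) = 9 + (-Q - 21*n) = 9 - Q - 21*n)
H = 29672 (H = -2*(-12264 - 2572) = -2*(-14836) = 29672)
1/(T(-63 - 1*44, -103) + 1676) + H = 1/((9 - 1*(-103) - 21*(-63 - 1*44)) + 1676) + 29672 = 1/((9 + 103 - 21*(-63 - 44)) + 1676) + 29672 = 1/((9 + 103 - 21*(-107)) + 1676) + 29672 = 1/((9 + 103 + 2247) + 1676) + 29672 = 1/(2359 + 1676) + 29672 = 1/4035 + 29672 = 119726521/4035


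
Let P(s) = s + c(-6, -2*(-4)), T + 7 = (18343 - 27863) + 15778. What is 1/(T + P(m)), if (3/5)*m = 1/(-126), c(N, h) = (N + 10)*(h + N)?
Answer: 378/2365897 ≈ 0.00015977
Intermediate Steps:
c(N, h) = (10 + N)*(N + h)
T = 6251 (T = -7 + ((18343 - 27863) + 15778) = -7 + (-9520 + 15778) = -7 + 6258 = 6251)
m = -5/378 (m = (5/3)/(-126) = (5/3)*(-1/126) = -5/378 ≈ -0.013228)
P(s) = 8 + s (P(s) = s + ((-6)² + 10*(-6) + 10*(-2*(-4)) - (-12)*(-4)) = s + (36 - 60 + 10*8 - 6*8) = s + (36 - 60 + 80 - 48) = s + 8 = 8 + s)
1/(T + P(m)) = 1/(6251 + (8 - 5/378)) = 1/(6251 + 3019/378) = 1/(2365897/378) = 378/2365897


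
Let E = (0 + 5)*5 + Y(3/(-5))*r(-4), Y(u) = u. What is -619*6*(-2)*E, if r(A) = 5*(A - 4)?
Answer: 363972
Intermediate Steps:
r(A) = -20 + 5*A (r(A) = 5*(-4 + A) = -20 + 5*A)
E = 49 (E = (0 + 5)*5 + (3/(-5))*(-20 + 5*(-4)) = 5*5 + (3*(-⅕))*(-20 - 20) = 25 - ⅗*(-40) = 25 + 24 = 49)
-619*6*(-2)*E = -619*6*(-2)*49 = -(-7428)*49 = -619*(-588) = 363972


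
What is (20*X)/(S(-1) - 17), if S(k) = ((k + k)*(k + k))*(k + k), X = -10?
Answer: 8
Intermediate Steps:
S(k) = 8*k³ (S(k) = ((2*k)*(2*k))*(2*k) = (4*k²)*(2*k) = 8*k³)
(20*X)/(S(-1) - 17) = (20*(-10))/(8*(-1)³ - 17) = -200/(8*(-1) - 17) = -200/(-8 - 17) = -200/(-25) = -200*(-1/25) = 8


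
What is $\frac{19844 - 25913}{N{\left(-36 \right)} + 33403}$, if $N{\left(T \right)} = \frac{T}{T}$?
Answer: $- \frac{867}{4772} \approx -0.18168$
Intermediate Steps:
$N{\left(T \right)} = 1$
$\frac{19844 - 25913}{N{\left(-36 \right)} + 33403} = \frac{19844 - 25913}{1 + 33403} = - \frac{6069}{33404} = \left(-6069\right) \frac{1}{33404} = - \frac{867}{4772}$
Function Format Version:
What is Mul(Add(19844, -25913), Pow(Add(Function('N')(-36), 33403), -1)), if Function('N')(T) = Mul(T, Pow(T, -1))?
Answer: Rational(-867, 4772) ≈ -0.18168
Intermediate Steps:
Function('N')(T) = 1
Mul(Add(19844, -25913), Pow(Add(Function('N')(-36), 33403), -1)) = Mul(Add(19844, -25913), Pow(Add(1, 33403), -1)) = Mul(-6069, Pow(33404, -1)) = Mul(-6069, Rational(1, 33404)) = Rational(-867, 4772)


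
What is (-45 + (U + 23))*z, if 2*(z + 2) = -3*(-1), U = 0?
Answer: 11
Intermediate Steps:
z = -1/2 (z = -2 + (-3*(-1))/2 = -2 + (1/2)*3 = -2 + 3/2 = -1/2 ≈ -0.50000)
(-45 + (U + 23))*z = (-45 + (0 + 23))*(-1/2) = (-45 + 23)*(-1/2) = -22*(-1/2) = 11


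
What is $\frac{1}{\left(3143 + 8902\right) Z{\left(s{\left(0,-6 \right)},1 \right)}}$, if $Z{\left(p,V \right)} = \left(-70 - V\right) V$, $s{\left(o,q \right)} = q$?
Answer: $- \frac{1}{855195} \approx -1.1693 \cdot 10^{-6}$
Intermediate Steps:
$Z{\left(p,V \right)} = V \left(-70 - V\right)$
$\frac{1}{\left(3143 + 8902\right) Z{\left(s{\left(0,-6 \right)},1 \right)}} = \frac{1}{\left(3143 + 8902\right) \left(\left(-1\right) 1 \left(70 + 1\right)\right)} = \frac{1}{12045 \left(\left(-1\right) 1 \cdot 71\right)} = \frac{1}{12045 \left(-71\right)} = \frac{1}{12045} \left(- \frac{1}{71}\right) = - \frac{1}{855195}$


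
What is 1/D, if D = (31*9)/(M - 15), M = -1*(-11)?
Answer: -4/279 ≈ -0.014337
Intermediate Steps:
M = 11
D = -279/4 (D = (31*9)/(11 - 15) = 279/(-4) = 279*(-¼) = -279/4 ≈ -69.750)
1/D = 1/(-279/4) = -4/279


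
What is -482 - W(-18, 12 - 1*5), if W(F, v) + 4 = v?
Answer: -485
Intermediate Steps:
W(F, v) = -4 + v
-482 - W(-18, 12 - 1*5) = -482 - (-4 + (12 - 1*5)) = -482 - (-4 + (12 - 5)) = -482 - (-4 + 7) = -482 - 1*3 = -482 - 3 = -485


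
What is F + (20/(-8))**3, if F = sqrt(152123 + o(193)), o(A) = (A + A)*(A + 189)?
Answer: -125/8 + 5*sqrt(11983) ≈ 531.71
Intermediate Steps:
o(A) = 2*A*(189 + A) (o(A) = (2*A)*(189 + A) = 2*A*(189 + A))
F = 5*sqrt(11983) (F = sqrt(152123 + 2*193*(189 + 193)) = sqrt(152123 + 2*193*382) = sqrt(152123 + 147452) = sqrt(299575) = 5*sqrt(11983) ≈ 547.33)
F + (20/(-8))**3 = 5*sqrt(11983) + (20/(-8))**3 = 5*sqrt(11983) + (20*(-1/8))**3 = 5*sqrt(11983) + (-5/2)**3 = 5*sqrt(11983) - 125/8 = -125/8 + 5*sqrt(11983)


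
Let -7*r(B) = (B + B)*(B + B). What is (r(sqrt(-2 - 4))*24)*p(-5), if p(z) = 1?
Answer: 576/7 ≈ 82.286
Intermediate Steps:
r(B) = -4*B**2/7 (r(B) = -(B + B)*(B + B)/7 = -2*B*2*B/7 = -4*B**2/7)
(r(sqrt(-2 - 4))*24)*p(-5) = (-4*(sqrt(-2 - 4))**2/7*24)*1 = (-4*(sqrt(-6))**2/7*24)*1 = (-4*(I*sqrt(6))**2/7*24)*1 = (-4/7*(-6)*24)*1 = ((24/7)*24)*1 = (576/7)*1 = 576/7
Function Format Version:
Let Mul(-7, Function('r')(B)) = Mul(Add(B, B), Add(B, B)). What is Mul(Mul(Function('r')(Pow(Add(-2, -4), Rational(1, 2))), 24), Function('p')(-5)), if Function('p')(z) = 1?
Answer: Rational(576, 7) ≈ 82.286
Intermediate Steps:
Function('r')(B) = Mul(Rational(-4, 7), Pow(B, 2)) (Function('r')(B) = Mul(Rational(-1, 7), Mul(Add(B, B), Add(B, B))) = Mul(Rational(-1, 7), Mul(Mul(2, B), Mul(2, B))) = Mul(Rational(-1, 7), Mul(4, Pow(B, 2))) = Mul(Rational(-4, 7), Pow(B, 2)))
Mul(Mul(Function('r')(Pow(Add(-2, -4), Rational(1, 2))), 24), Function('p')(-5)) = Mul(Mul(Mul(Rational(-4, 7), Pow(Pow(Add(-2, -4), Rational(1, 2)), 2)), 24), 1) = Mul(Mul(Mul(Rational(-4, 7), Pow(Pow(-6, Rational(1, 2)), 2)), 24), 1) = Mul(Mul(Mul(Rational(-4, 7), Pow(Mul(I, Pow(6, Rational(1, 2))), 2)), 24), 1) = Mul(Mul(Mul(Rational(-4, 7), -6), 24), 1) = Mul(Mul(Rational(24, 7), 24), 1) = Mul(Rational(576, 7), 1) = Rational(576, 7)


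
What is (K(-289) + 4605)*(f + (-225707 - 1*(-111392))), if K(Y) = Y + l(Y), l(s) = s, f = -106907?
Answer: -890860994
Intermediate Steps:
K(Y) = 2*Y (K(Y) = Y + Y = 2*Y)
(K(-289) + 4605)*(f + (-225707 - 1*(-111392))) = (2*(-289) + 4605)*(-106907 + (-225707 - 1*(-111392))) = (-578 + 4605)*(-106907 + (-225707 + 111392)) = 4027*(-106907 - 114315) = 4027*(-221222) = -890860994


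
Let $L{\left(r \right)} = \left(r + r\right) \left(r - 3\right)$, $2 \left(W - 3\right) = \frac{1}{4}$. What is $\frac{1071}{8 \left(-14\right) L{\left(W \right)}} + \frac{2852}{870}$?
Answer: $- \frac{19492}{2175} \approx -8.9618$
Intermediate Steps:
$W = \frac{25}{8}$ ($W = 3 + \frac{1}{2 \cdot 4} = 3 + \frac{1}{2} \cdot \frac{1}{4} = 3 + \frac{1}{8} = \frac{25}{8} \approx 3.125$)
$L{\left(r \right)} = 2 r \left(-3 + r\right)$
$\frac{1071}{8 \left(-14\right) L{\left(W \right)}} + \frac{2852}{870} = \frac{1071}{8 \left(-14\right) 2 \cdot \frac{25}{8} \left(-3 + \frac{25}{8}\right)} + \frac{2852}{870} = \frac{1071}{\left(-112\right) 2 \cdot \frac{25}{8} \cdot \frac{1}{8}} + 2852 \cdot \frac{1}{870} = \frac{1071}{\left(-112\right) \frac{25}{32}} + \frac{1426}{435} = \frac{1071}{- \frac{175}{2}} + \frac{1426}{435} = 1071 \left(- \frac{2}{175}\right) + \frac{1426}{435} = - \frac{306}{25} + \frac{1426}{435} = - \frac{19492}{2175}$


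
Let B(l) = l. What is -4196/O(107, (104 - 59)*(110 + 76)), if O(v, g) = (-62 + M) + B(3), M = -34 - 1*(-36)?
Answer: 4196/57 ≈ 73.614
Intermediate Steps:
M = 2 (M = -34 + 36 = 2)
O(v, g) = -57 (O(v, g) = (-62 + 2) + 3 = -60 + 3 = -57)
-4196/O(107, (104 - 59)*(110 + 76)) = -4196/(-57) = -4196*(-1/57) = 4196/57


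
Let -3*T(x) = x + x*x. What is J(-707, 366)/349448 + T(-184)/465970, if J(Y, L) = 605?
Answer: -15042531/672860680 ≈ -0.022356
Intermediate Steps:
T(x) = -x/3 - x²/3 (T(x) = -(x + x*x)/3 = -(x + x²)/3 = -x/3 - x²/3)
J(-707, 366)/349448 + T(-184)/465970 = 605/349448 - ⅓*(-184)*(1 - 184)/465970 = 605*(1/349448) - ⅓*(-184)*(-183)*(1/465970) = 5/2888 - 11224*1/465970 = 5/2888 - 5612/232985 = -15042531/672860680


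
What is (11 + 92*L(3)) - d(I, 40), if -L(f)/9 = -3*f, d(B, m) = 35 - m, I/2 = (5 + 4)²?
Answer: 7468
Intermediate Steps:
I = 162 (I = 2*(5 + 4)² = 2*9² = 2*81 = 162)
L(f) = 27*f (L(f) = -(-27)*f = 27*f)
(11 + 92*L(3)) - d(I, 40) = (11 + 92*(27*3)) - (35 - 1*40) = (11 + 92*81) - (35 - 40) = (11 + 7452) - 1*(-5) = 7463 + 5 = 7468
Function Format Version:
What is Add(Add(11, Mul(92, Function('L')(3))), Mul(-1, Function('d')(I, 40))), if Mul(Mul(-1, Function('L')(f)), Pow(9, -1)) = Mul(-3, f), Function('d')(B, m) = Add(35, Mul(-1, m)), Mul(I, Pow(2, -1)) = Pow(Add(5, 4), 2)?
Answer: 7468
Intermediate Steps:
I = 162 (I = Mul(2, Pow(Add(5, 4), 2)) = Mul(2, Pow(9, 2)) = Mul(2, 81) = 162)
Function('L')(f) = Mul(27, f) (Function('L')(f) = Mul(-9, Mul(-3, f)) = Mul(27, f))
Add(Add(11, Mul(92, Function('L')(3))), Mul(-1, Function('d')(I, 40))) = Add(Add(11, Mul(92, Mul(27, 3))), Mul(-1, Add(35, Mul(-1, 40)))) = Add(Add(11, Mul(92, 81)), Mul(-1, Add(35, -40))) = Add(Add(11, 7452), Mul(-1, -5)) = Add(7463, 5) = 7468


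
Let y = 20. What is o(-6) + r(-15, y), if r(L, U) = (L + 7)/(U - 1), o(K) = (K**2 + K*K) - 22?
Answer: 942/19 ≈ 49.579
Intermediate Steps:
o(K) = -22 + 2*K**2 (o(K) = (K**2 + K**2) - 22 = 2*K**2 - 22 = -22 + 2*K**2)
r(L, U) = (7 + L)/(-1 + U)
o(-6) + r(-15, y) = (-22 + 2*(-6)**2) + (7 - 15)/(-1 + 20) = (-22 + 2*36) - 8/19 = (-22 + 72) + (1/19)*(-8) = 50 - 8/19 = 942/19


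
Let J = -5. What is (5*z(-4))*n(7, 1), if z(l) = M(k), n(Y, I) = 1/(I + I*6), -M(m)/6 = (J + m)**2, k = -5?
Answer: -3000/7 ≈ -428.57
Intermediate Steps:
M(m) = -6*(-5 + m)**2
n(Y, I) = 1/(7*I) (n(Y, I) = 1/(I + 6*I) = 1/(7*I))
z(l) = -600 (z(l) = -6*(-5 - 5)**2 = -6*(-10)**2 = -6*100 = -600)
(5*z(-4))*n(7, 1) = (5*(-600))*((1/7)/1) = -3000/7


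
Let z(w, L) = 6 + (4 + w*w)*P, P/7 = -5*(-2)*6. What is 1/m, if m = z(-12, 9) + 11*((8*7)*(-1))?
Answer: 1/61550 ≈ 1.6247e-5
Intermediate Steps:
P = 420 (P = 7*(-5*(-2)*6) = 7*(10*6) = 7*60 = 420)
z(w, L) = 1686 + 420*w**2 (z(w, L) = 6 + (4 + w*w)*420 = 6 + (4 + w**2)*420 = 6 + (1680 + 420*w**2) = 1686 + 420*w**2)
m = 61550 (m = (1686 + 420*(-12)**2) + 11*((8*7)*(-1)) = (1686 + 420*144) + 11*(56*(-1)) = (1686 + 60480) + 11*(-56) = 62166 - 616 = 61550)
1/m = 1/61550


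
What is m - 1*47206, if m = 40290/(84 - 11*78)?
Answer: -6096289/129 ≈ -47258.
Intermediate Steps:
m = -6715/129 (m = 40290/(84 - 858) = 40290/(-774) = 40290*(-1/774) = -6715/129 ≈ -52.054)
m - 1*47206 = -6715/129 - 1*47206 = -6715/129 - 47206 = -6096289/129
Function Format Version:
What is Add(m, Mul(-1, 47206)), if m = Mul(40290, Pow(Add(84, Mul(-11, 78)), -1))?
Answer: Rational(-6096289, 129) ≈ -47258.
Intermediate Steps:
m = Rational(-6715, 129) (m = Mul(40290, Pow(Add(84, -858), -1)) = Mul(40290, Pow(-774, -1)) = Mul(40290, Rational(-1, 774)) = Rational(-6715, 129) ≈ -52.054)
Add(m, Mul(-1, 47206)) = Add(Rational(-6715, 129), Mul(-1, 47206)) = Add(Rational(-6715, 129), -47206) = Rational(-6096289, 129)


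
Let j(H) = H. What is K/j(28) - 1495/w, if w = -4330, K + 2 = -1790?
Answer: -55125/866 ≈ -63.655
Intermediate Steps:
K = -1792 (K = -2 - 1790 = -1792)
K/j(28) - 1495/w = -1792/28 - 1495/(-4330) = -1792*1/28 - 1495*(-1/4330) = -64 + 299/866 = -55125/866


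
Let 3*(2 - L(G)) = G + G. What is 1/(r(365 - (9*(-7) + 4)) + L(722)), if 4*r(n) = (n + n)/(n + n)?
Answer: -12/5749 ≈ -0.0020873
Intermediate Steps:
L(G) = 2 - 2*G/3 (L(G) = 2 - (G + G)/3 = 2 - 2*G/3)
r(n) = 1/4 (r(n) = ((n + n)/(n + n))/4 = ((2*n)/((2*n)))/4 = ((2*n)*(1/(2*n)))/4 = (1/4)*1 = 1/4)
1/(r(365 - (9*(-7) + 4)) + L(722)) = 1/(1/4 + (2 - 2/3*722)) = 1/(1/4 + (2 - 1444/3)) = 1/(1/4 - 1438/3) = 1/(-5749/12) = -12/5749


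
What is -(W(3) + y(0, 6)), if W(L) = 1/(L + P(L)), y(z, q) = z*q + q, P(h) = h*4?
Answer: -91/15 ≈ -6.0667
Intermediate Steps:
P(h) = 4*h
y(z, q) = q + q*z (y(z, q) = q*z + q = q + q*z)
W(L) = 1/(5*L) (W(L) = 1/(L + 4*L) = 1/(5*L))
-(W(3) + y(0, 6)) = -((1/5)/3 + 6*(1 + 0)) = -((1/5)*(1/3) + 6*1) = -(1/15 + 6) = -1*91/15 = -91/15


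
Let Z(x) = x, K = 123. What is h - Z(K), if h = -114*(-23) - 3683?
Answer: -1184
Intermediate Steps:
h = -1061 (h = 2622 - 3683 = -1061)
h - Z(K) = -1061 - 1*123 = -1061 - 123 = -1184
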